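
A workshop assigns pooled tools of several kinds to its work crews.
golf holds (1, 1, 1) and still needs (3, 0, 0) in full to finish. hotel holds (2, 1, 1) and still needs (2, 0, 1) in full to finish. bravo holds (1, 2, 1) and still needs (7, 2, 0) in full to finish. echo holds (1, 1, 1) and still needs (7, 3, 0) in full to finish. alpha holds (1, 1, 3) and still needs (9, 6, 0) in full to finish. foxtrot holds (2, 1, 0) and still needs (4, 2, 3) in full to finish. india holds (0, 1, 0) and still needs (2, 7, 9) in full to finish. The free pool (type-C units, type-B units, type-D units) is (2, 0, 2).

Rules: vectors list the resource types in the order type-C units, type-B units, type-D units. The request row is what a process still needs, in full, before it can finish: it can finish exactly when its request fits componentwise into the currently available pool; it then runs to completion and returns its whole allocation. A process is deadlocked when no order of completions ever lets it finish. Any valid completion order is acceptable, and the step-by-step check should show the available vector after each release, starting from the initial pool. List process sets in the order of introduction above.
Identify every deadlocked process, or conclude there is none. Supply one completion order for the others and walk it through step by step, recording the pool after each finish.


The deadlocked set is empty.
Key observation: no deadlock: hotel fits now, and the freed resources carry the rest through.
The rest can finish in the order hotel, golf, foxtrot, echo, bravo, alpha, india. Verifying each step:
  pool = (2, 0, 2)
  hotel: need (2, 0, 1) fits (2, 0, 2); releases (2, 1, 1), pool now (4, 1, 3)
  golf: need (3, 0, 0) fits (4, 1, 3); releases (1, 1, 1), pool now (5, 2, 4)
  foxtrot: need (4, 2, 3) fits (5, 2, 4); releases (2, 1, 0), pool now (7, 3, 4)
  echo: need (7, 3, 0) fits (7, 3, 4); releases (1, 1, 1), pool now (8, 4, 5)
  bravo: need (7, 2, 0) fits (8, 4, 5); releases (1, 2, 1), pool now (9, 6, 6)
  alpha: need (9, 6, 0) fits (9, 6, 6); releases (1, 1, 3), pool now (10, 7, 9)
  india: need (2, 7, 9) fits (10, 7, 9); releases (0, 1, 0), pool now (10, 8, 9)


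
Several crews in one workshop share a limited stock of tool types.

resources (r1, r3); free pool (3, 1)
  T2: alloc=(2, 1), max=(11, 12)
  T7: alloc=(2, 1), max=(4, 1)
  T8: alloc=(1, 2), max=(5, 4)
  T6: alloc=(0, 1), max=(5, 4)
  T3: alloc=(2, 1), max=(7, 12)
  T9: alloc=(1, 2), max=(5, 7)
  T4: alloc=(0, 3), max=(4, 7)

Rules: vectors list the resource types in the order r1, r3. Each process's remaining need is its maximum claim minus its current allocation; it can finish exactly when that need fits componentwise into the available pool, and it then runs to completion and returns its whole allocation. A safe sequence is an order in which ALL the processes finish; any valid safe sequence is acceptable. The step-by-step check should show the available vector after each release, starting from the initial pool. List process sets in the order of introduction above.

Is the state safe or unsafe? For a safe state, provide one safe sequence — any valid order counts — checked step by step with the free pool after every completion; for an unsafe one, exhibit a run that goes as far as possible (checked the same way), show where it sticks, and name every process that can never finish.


UNSAFE — no complete ordering exists.
Key observation: T7, T8, T4, T9, T6 can finish, but then (7, 10) is all there is, and the blocked group's r3 demands exceed it.
The run T7, T8, T4, T9, T6 cannot be extended any further. Step-by-step check:
  pool = (3, 1)
  T7 needs (2, 0) <= (3, 1) -> finishes; pool += (2, 1) = (5, 2)
  T8 needs (4, 2) <= (5, 2) -> finishes; pool += (1, 2) = (6, 4)
  T4 needs (4, 4) <= (6, 4) -> finishes; pool += (0, 3) = (6, 7)
  T9 needs (4, 5) <= (6, 7) -> finishes; pool += (1, 2) = (7, 9)
  T6 needs (5, 3) <= (7, 9) -> finishes; pool += (0, 1) = (7, 10)
  T2 cannot run: need (9, 11) vs free (7, 10) (insufficient r1 and r3)
  T3 cannot run: need (5, 11) vs free (7, 10) (insufficient r3)
Processes that can never finish: T2 and T3.


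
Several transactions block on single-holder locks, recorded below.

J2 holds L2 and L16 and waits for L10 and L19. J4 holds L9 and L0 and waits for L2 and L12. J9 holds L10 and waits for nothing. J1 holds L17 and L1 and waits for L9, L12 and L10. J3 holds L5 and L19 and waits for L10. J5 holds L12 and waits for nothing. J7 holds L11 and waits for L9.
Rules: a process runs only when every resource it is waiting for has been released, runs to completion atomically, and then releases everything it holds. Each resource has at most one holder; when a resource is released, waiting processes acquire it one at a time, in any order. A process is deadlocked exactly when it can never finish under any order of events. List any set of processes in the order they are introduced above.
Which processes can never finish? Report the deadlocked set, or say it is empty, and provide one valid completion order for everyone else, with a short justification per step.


Nothing here is deadlocked.
Key observation: although several processes wait, no cycle exists — each chain bottoms out at a free runner.
One completion order for the rest: J9, J3, J5, J2, J4, J1, J7.
Check, step by step:
  J9 waits on nothing -> runs at once and releases L10
  J3: everything it awaited (L10) is free; runs, freeing L5 and L19
  J5 waits on nothing -> runs at once and releases L12
  J2: everything it awaited (L10 and L19) is free; runs, freeing L2 and L16
  J4: everything it awaited (L2 and L12) is free; runs, freeing L9 and L0
  J1: everything it awaited (L9, L12 and L10) is free; runs, freeing L17 and L1
  J7: everything it awaited (L9) is free; runs, freeing L11


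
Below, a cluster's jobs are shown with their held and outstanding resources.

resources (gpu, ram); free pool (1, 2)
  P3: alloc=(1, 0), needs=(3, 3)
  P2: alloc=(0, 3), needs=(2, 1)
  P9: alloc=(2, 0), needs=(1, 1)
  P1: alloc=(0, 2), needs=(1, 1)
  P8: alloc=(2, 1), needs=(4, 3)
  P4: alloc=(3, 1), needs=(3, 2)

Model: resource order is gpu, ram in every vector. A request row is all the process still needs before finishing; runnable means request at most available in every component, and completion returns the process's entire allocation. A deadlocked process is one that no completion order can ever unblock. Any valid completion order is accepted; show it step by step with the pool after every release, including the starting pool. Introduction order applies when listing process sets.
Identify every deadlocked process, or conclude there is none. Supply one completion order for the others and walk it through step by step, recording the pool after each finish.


The deadlocked set is empty.
Key observation: there is always a runnable process — P9 first — so the state unwinds completely.
One completion order for the rest: P9, P2, P3, P1, P8, P4. Walking it through:
  pool = (1, 2)
  run P9 (needs (1, 1), free (1, 2)); after release of (2, 0) the pool is (3, 2)
  run P2 (needs (2, 1), free (3, 2)); after release of (0, 3) the pool is (3, 5)
  run P3 (needs (3, 3), free (3, 5)); after release of (1, 0) the pool is (4, 5)
  run P1 (needs (1, 1), free (4, 5)); after release of (0, 2) the pool is (4, 7)
  run P8 (needs (4, 3), free (4, 7)); after release of (2, 1) the pool is (6, 8)
  run P4 (needs (3, 2), free (6, 8)); after release of (3, 1) the pool is (9, 9)


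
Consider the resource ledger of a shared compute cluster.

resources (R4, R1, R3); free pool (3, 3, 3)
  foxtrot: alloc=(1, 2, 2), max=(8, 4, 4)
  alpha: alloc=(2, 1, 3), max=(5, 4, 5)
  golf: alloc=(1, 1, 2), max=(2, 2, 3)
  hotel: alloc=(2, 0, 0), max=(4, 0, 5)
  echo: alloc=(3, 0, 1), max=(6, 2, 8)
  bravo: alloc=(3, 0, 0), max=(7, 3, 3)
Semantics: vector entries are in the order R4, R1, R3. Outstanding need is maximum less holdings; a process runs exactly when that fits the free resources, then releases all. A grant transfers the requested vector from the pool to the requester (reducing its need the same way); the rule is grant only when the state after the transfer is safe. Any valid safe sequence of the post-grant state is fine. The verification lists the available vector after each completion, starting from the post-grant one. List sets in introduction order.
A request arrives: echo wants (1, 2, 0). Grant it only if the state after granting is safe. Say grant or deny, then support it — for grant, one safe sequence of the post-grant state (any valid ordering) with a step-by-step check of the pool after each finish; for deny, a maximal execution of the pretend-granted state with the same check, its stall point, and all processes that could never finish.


DENY: after the grant no complete ordering would exist.
Key observation: after golf, hotel the pool peaks at (5, 2, 5), and each blocked process is short somewhere: foxtrot on R4; alpha on R1; echo on R3; bravo on R1.
After a pretend grant, a maximal execution: golf, hotel — then nothing else fits. Verifying each step:
  pool = (2, 1, 3)
  golf: need (1, 1, 1) fits (2, 1, 3); releases (1, 1, 2), pool now (3, 2, 5)
  hotel: need (2, 0, 5) fits (3, 2, 5); releases (2, 0, 0), pool now (5, 2, 5)
  foxtrot still needs (7, 2, 2) but only (5, 2, 5) is free — short on R4
  alpha still needs (3, 3, 2) but only (5, 2, 5) is free — short on R1
  echo still needs (2, 0, 7) but only (5, 2, 5) is free — short on R3
  bravo still needs (4, 3, 3) but only (5, 2, 5) is free — short on R1
Post-grant, the permanently blocked set is foxtrot, alpha, echo and bravo.


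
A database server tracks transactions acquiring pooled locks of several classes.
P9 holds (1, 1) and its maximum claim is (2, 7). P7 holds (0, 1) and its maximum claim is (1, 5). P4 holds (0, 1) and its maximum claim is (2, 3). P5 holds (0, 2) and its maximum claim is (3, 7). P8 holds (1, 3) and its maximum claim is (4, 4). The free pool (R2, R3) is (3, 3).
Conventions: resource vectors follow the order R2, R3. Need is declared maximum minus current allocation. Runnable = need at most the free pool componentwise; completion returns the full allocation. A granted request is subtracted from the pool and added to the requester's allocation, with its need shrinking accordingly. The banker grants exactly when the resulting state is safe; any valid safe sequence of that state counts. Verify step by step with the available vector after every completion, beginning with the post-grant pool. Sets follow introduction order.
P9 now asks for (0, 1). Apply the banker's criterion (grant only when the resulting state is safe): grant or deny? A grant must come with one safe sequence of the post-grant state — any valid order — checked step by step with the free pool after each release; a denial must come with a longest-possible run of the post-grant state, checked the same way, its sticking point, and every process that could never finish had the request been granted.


GRANT — the state after the grant stays safe, e.g. via P4, P8, P7, P9, P5.
Key observation: granting shrinks the pool to (3, 2), yet P4 still fits and the chain goes through.
Verifying the post-grant state step by step:
  pool = (3, 2)
  run P4 (needs (2, 2), free (3, 2)); after release of (0, 1) the pool is (3, 3)
  run P8 (needs (3, 1), free (3, 3)); after release of (1, 3) the pool is (4, 6)
  run P7 (needs (1, 4), free (4, 6)); after release of (0, 1) the pool is (4, 7)
  run P9 (needs (1, 5), free (4, 7)); after release of (1, 2) the pool is (5, 9)
  run P5 (needs (3, 5), free (5, 9)); after release of (0, 2) the pool is (5, 11)


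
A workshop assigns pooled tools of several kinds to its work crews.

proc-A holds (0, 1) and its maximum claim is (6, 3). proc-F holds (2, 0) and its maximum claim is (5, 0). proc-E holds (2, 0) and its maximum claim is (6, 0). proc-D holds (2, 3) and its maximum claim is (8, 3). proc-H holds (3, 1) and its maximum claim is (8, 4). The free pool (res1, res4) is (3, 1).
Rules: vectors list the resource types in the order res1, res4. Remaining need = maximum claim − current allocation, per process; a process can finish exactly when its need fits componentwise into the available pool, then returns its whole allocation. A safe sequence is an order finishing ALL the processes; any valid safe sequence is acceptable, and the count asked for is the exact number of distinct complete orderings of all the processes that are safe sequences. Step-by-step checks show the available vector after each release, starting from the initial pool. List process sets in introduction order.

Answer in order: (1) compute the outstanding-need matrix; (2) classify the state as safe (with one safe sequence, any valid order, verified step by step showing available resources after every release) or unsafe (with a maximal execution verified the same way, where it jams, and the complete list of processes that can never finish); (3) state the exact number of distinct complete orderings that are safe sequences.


(1) Outstanding need per process (order res1, res4):
  proc-A: (6, 2)
  proc-F: (3, 0)
  proc-E: (4, 0)
  proc-D: (6, 0)
  proc-H: (5, 3)
(2) SAFE. One safe sequence: proc-F, proc-E, proc-D, proc-H, proc-A.
Key observation: proc-F marks the first exact bind of the order: its need (3, 0) fits the free (3, 1) with zero slack on a requested resource.
Walking it through:
  pool = (3, 1)
  proc-F: need (3, 0) fits (3, 1); releases (2, 0), pool now (5, 1)
  proc-E: need (4, 0) fits (5, 1); releases (2, 0), pool now (7, 1)
  proc-D: need (6, 0) fits (7, 1); releases (2, 3), pool now (9, 4)
  proc-H: need (5, 3) fits (9, 4); releases (3, 1), pool now (12, 5)
  proc-A: need (6, 2) fits (12, 5); releases (0, 1), pool now (12, 6)
(3) The exact count: 2 of the possible complete orderings are safe sequences.


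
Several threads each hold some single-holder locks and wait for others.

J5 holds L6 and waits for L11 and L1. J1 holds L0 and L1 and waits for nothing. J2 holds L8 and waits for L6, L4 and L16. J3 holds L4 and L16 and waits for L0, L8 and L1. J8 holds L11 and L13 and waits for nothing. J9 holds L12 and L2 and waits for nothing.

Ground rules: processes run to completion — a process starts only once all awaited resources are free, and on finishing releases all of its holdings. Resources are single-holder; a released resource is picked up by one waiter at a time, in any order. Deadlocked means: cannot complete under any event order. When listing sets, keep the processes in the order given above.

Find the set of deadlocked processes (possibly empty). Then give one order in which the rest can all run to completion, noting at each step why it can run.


The deadlocked set is J2 and J3.
Key observation: the wait chain closes on itself along J2 -> J3 -> J2; no other process is dragged down with it.
A valid finishing order for the others: J8, J9, J1, J5.
Walking it through:
  run J8 (it waits on nothing); releases L11 and L13
  run J9 (it waits on nothing); releases L12 and L2
  run J1 (it waits on nothing); releases L0 and L1
  J5 waits on L11 and L1 — all released -> runs and releases L6


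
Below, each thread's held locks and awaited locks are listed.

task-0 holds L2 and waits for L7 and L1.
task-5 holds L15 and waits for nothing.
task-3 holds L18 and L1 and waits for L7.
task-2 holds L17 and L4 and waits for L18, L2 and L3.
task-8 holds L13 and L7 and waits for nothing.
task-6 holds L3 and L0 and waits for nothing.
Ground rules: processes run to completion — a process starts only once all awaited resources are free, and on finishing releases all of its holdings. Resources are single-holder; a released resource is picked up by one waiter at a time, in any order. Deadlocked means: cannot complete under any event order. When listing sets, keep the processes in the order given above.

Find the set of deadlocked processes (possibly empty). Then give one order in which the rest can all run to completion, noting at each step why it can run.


Nothing here is deadlocked.
Key observation: the wait relation is loop-free; peeling off processes with no waits unwinds the whole state.
A valid finishing order for the others: task-8, task-6, task-3, task-5, task-0, task-2.
Step-by-step check:
  task-8: no waits; runs immediately, freeing L13 and L7
  task-6: no waits; runs immediately, freeing L3 and L0
  task-3: everything it awaited (L7) is free; runs, freeing L18 and L1
  task-5: no waits; runs immediately, freeing L15
  task-0: everything it awaited (L7 and L1) is free; runs, freeing L2
  task-2: everything it awaited (L18, L2 and L3) is free; runs, freeing L17 and L4


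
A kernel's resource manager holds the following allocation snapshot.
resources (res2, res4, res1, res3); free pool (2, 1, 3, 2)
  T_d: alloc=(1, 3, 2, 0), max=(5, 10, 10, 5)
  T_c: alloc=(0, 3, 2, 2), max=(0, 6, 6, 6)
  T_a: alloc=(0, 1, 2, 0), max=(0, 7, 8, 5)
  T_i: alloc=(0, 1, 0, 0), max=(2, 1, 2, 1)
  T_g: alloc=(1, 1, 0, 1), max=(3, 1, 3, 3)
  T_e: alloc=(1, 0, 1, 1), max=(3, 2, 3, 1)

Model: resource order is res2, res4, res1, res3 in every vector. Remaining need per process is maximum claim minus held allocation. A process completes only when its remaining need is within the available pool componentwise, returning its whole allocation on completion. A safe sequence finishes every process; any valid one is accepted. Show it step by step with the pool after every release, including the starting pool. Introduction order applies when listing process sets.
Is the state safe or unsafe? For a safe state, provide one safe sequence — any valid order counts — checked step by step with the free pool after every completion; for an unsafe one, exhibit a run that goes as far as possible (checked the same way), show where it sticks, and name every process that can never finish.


SAFE. One safe sequence: T_g, T_i, T_e, T_c, T_a, T_d.
Key observation: the order's first zero-slack moment is T_g ((2, 0, 3, 2) needed, (2, 1, 3, 2) free — a requested resource with nothing to spare).
Verifying each step:
  pool = (2, 1, 3, 2)
  T_g: need (2, 0, 3, 2) fits (2, 1, 3, 2); releases (1, 1, 0, 1), pool now (3, 2, 3, 3)
  T_i: need (2, 0, 2, 1) fits (3, 2, 3, 3); releases (0, 1, 0, 0), pool now (3, 3, 3, 3)
  T_e: need (2, 2, 2, 0) fits (3, 3, 3, 3); releases (1, 0, 1, 1), pool now (4, 3, 4, 4)
  T_c: need (0, 3, 4, 4) fits (4, 3, 4, 4); releases (0, 3, 2, 2), pool now (4, 6, 6, 6)
  T_a: need (0, 6, 6, 5) fits (4, 6, 6, 6); releases (0, 1, 2, 0), pool now (4, 7, 8, 6)
  T_d: need (4, 7, 8, 5) fits (4, 7, 8, 6); releases (1, 3, 2, 0), pool now (5, 10, 10, 6)


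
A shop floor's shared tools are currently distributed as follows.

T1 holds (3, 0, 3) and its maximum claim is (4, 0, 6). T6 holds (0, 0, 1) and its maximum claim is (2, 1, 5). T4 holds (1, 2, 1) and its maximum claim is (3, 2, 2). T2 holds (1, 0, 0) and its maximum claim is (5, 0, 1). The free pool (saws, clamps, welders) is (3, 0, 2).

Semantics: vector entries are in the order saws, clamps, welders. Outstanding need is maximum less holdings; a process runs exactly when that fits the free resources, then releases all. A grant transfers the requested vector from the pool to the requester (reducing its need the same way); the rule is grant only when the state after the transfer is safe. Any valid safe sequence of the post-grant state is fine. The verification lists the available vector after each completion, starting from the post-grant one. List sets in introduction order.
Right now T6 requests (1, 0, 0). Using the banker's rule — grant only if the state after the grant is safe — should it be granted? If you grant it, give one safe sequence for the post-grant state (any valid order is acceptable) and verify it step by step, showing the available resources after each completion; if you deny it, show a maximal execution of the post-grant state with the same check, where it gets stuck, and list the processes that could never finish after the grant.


GRANT — the state after the grant stays safe, e.g. via T4, T1, T2, T6.
Key observation: the grant leaves (2, 0, 2) free — enough for T4, whose release restarts the cascade.
Step-by-step check of the post-grant state:
  pool = (2, 0, 2)
  T4: need (2, 0, 1) fits (2, 0, 2); releases (1, 2, 1), pool now (3, 2, 3)
  T1: need (1, 0, 3) fits (3, 2, 3); releases (3, 0, 3), pool now (6, 2, 6)
  T2: need (4, 0, 1) fits (6, 2, 6); releases (1, 0, 0), pool now (7, 2, 6)
  T6: need (1, 1, 4) fits (7, 2, 6); releases (1, 0, 1), pool now (8, 2, 7)


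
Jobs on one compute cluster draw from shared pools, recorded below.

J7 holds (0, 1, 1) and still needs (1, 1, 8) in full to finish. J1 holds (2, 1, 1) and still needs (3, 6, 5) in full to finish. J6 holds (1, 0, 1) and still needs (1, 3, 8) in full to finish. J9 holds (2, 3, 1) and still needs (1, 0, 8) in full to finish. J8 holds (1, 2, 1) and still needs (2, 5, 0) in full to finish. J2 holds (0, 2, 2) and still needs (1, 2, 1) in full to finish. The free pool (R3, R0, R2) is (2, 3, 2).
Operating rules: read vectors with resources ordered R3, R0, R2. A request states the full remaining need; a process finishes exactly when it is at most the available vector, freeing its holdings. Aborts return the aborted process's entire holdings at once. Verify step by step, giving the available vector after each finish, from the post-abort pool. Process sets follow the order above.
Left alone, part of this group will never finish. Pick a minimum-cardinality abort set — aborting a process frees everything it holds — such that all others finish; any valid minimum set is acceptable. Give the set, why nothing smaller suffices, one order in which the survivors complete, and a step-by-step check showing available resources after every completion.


The answer: abort J7 and J6.
Key observation: J9 could never have finished before the abort; with (1, 1, 2) returned by J7 and J6, it fits at step 4.
Minimality, checking each single-abort alternative: J7 alone leaves J6 blocked (short on R2); J1 alone leaves J7 blocked (short on R2); J6 alone leaves J7 blocked (short on R2); J9 alone leaves J7 blocked (short on R2); J8 alone leaves J7 blocked (short on R2); J2 alone leaves J7 blocked (short on R2).
The survivors complete as J2, J8, J1, J9. Step-by-step check (starting from the post-abort pool):
  pool = (3, 4, 4)
  J2: need (1, 2, 1) fits (3, 4, 4); releases (0, 2, 2), pool now (3, 6, 6)
  J8: need (2, 5, 0) fits (3, 6, 6); releases (1, 2, 1), pool now (4, 8, 7)
  J1: need (3, 6, 5) fits (4, 8, 7); releases (2, 1, 1), pool now (6, 9, 8)
  J9: need (1, 0, 8) fits (6, 9, 8); releases (2, 3, 1), pool now (8, 12, 9)


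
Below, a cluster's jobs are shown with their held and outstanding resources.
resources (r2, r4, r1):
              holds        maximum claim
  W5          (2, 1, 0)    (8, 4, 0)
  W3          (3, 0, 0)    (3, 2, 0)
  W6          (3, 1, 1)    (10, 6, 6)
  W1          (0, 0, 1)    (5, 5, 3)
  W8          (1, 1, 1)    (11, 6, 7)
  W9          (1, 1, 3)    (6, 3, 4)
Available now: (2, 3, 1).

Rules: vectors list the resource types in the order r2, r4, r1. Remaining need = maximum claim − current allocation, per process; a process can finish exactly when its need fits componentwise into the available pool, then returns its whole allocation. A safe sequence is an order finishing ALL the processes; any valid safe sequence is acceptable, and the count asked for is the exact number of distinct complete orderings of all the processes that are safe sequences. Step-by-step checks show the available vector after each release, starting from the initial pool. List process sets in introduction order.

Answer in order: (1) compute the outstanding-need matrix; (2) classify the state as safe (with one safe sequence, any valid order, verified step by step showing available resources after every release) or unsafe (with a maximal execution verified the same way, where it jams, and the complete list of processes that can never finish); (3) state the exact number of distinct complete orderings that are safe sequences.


(1) Need matrix, components ordered r2, r4, r1:
  W5: (6, 3, 0)
  W3: (0, 2, 0)
  W6: (7, 5, 5)
  W1: (5, 5, 2)
  W8: (10, 5, 6)
  W9: (5, 2, 1)
(2) SAFE — a valid safe sequence is W3, W9, W5, W1, W6, W8.
Key observation: W9 marks the first exact bind of the order: its need (5, 2, 1) fits the free (5, 3, 1) with zero slack on a requested resource.
Walking it through:
  pool = (2, 3, 1)
  run W3 (needs (0, 2, 0), free (2, 3, 1)); after release of (3, 0, 0) the pool is (5, 3, 1)
  run W9 (needs (5, 2, 1), free (5, 3, 1)); after release of (1, 1, 3) the pool is (6, 4, 4)
  run W5 (needs (6, 3, 0), free (6, 4, 4)); after release of (2, 1, 0) the pool is (8, 5, 4)
  run W1 (needs (5, 5, 2), free (8, 5, 4)); after release of (0, 0, 1) the pool is (8, 5, 5)
  run W6 (needs (7, 5, 5), free (8, 5, 5)); after release of (3, 1, 1) the pool is (11, 6, 6)
  run W8 (needs (10, 5, 6), free (11, 6, 6)); after release of (1, 1, 1) the pool is (12, 7, 7)
(3) The exact count: 1 of the possible complete orderings is a safe sequence.


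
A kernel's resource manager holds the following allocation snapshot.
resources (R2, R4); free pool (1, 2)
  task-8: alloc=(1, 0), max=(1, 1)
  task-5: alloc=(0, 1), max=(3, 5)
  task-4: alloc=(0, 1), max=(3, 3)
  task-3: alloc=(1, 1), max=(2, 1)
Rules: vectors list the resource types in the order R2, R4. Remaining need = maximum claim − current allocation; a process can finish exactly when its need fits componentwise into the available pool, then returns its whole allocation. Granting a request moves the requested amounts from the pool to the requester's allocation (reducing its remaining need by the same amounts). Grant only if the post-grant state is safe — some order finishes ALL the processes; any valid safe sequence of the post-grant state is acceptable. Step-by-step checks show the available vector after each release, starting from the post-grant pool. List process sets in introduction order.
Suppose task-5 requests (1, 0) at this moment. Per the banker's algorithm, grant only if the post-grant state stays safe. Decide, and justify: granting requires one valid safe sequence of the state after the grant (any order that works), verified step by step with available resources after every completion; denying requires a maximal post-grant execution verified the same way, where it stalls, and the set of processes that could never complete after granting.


DENY: after the grant no complete ordering would exist.
Key observation: after task-8, task-3 the pool peaks at (2, 3), and each blocked process is short somewhere: task-5 on R4; task-4 on R2.
Pretend the grant happened; the run task-8, task-3 goes as far as possible. Verifying each step:
  pool = (0, 2)
  run task-8 (needs (0, 1), free (0, 2)); after release of (1, 0) the pool is (1, 2)
  run task-3 (needs (1, 0), free (1, 2)); after release of (1, 1) the pool is (2, 3)
  task-5 cannot run: need (2, 4) vs free (2, 3) (insufficient R4)
  task-4 cannot run: need (3, 2) vs free (2, 3) (insufficient R2)
Processes that could never finish after the grant: task-5 and task-4.


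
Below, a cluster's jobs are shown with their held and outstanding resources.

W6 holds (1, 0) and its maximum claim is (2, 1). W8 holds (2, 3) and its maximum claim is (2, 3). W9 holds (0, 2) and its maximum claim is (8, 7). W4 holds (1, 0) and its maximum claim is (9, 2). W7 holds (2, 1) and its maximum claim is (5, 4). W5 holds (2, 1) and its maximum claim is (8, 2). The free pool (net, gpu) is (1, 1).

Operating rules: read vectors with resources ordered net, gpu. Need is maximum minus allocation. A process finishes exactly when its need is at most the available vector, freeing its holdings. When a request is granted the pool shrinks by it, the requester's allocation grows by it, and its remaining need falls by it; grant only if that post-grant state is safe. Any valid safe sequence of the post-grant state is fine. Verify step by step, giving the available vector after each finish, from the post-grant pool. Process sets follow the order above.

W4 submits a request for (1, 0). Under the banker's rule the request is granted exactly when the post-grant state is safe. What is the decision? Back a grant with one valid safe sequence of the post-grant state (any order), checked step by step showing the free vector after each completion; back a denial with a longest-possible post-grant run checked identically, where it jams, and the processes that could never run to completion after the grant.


DENY — the pretend-granted state is unsafe.
Key observation: the pool after W8, W6, W7 is (5, 5); every surviving request exceeds it in net, so progress ends there.
Pretend the grant happened; the run W8, W6, W7 goes as far as possible. Verifying each step:
  pool = (0, 1)
  run W8 (needs (0, 0), free (0, 1)); after release of (2, 3) the pool is (2, 4)
  run W6 (needs (1, 1), free (2, 4)); after release of (1, 0) the pool is (3, 4)
  run W7 (needs (3, 3), free (3, 4)); after release of (2, 1) the pool is (5, 5)
  W9 cannot run: need (8, 5) vs free (5, 5) (insufficient net)
  W4 cannot run: need (7, 2) vs free (5, 5) (insufficient net)
  W5 cannot run: need (6, 1) vs free (5, 5) (insufficient net)
Post-grant, the permanently blocked set is W9, W4 and W5.


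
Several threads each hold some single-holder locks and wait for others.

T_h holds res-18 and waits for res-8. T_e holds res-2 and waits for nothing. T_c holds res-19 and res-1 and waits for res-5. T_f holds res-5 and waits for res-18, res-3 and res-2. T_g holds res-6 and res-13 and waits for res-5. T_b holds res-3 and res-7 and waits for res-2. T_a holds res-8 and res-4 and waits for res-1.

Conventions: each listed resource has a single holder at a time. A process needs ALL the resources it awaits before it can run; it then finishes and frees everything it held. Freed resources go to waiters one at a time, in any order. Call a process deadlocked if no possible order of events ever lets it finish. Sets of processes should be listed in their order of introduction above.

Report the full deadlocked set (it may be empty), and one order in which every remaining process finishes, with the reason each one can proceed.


Deadlocked: T_h, T_c, T_f, T_g and T_a.
Key observation: the loop T_h -> T_a -> T_c -> T_f -> T_h blocks itself forever; T_g waits into the deadlock from upstream.
A valid finishing order for the others: T_e, T_b.
Walking it through:
  run T_e (it waits on nothing); releases res-2
  T_b: everything it awaited (res-2) is free; runs, freeing res-3 and res-7


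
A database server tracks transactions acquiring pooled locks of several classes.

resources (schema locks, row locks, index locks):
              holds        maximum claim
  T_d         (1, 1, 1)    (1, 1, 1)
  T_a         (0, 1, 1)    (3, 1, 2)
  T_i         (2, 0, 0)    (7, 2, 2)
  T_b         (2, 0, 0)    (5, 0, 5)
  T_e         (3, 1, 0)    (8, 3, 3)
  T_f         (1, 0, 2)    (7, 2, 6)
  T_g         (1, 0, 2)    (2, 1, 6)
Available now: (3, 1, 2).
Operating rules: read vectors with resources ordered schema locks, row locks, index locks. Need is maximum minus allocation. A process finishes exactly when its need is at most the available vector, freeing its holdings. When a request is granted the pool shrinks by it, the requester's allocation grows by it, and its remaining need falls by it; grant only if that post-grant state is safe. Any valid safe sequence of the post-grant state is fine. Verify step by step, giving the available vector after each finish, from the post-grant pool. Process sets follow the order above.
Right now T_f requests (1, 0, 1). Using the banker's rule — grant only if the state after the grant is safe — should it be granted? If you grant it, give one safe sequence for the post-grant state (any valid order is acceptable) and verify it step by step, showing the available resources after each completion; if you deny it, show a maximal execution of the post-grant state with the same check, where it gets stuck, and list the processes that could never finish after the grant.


DENY. Granting would leave the state unsafe.
Key observation: after T_d, T_a the pool peaks at (3, 3, 3), and each blocked process is short somewhere: T_i on schema locks; T_b on index locks; T_e on schema locks; T_f on schema locks; T_g on index locks.
Pretend the grant happened; the run T_d, T_a goes as far as possible. Step-by-step check:
  pool = (2, 1, 1)
  T_d needs (0, 0, 0) <= (2, 1, 1) -> finishes; pool += (1, 1, 1) = (3, 2, 2)
  T_a needs (3, 0, 1) <= (3, 2, 2) -> finishes; pool += (0, 1, 1) = (3, 3, 3)
  blocked: T_i wants (5, 2, 2), pool (3, 3, 3) — not enough schema locks
  blocked: T_b wants (3, 0, 5), pool (3, 3, 3) — not enough index locks
  blocked: T_e wants (5, 2, 3), pool (3, 3, 3) — not enough schema locks
  blocked: T_f wants (5, 2, 3), pool (3, 3, 3) — not enough schema locks
  blocked: T_g wants (1, 1, 4), pool (3, 3, 3) — not enough index locks
Processes that could never finish after the grant: T_i, T_b, T_e, T_f and T_g.


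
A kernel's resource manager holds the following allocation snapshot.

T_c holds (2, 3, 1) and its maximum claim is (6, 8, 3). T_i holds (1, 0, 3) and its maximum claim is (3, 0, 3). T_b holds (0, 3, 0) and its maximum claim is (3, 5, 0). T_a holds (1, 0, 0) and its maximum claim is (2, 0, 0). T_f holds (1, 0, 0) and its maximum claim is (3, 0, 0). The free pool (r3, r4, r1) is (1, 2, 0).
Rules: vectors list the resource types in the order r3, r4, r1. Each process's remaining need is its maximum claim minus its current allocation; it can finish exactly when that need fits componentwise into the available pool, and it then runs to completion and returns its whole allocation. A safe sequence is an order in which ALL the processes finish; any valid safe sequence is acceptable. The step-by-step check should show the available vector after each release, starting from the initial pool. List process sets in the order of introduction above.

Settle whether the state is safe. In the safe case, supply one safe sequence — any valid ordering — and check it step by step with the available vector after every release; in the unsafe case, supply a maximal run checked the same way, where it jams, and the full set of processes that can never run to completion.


SAFE, for example via the order T_a, T_i, T_f, T_b, T_c.
Key observation: the order's first zero-slack moment is T_a ((1, 0, 0) needed, (1, 2, 0) free — a requested resource with nothing to spare).
Step-by-step check:
  pool = (1, 2, 0)
  run T_a (needs (1, 0, 0), free (1, 2, 0)); after release of (1, 0, 0) the pool is (2, 2, 0)
  run T_i (needs (2, 0, 0), free (2, 2, 0)); after release of (1, 0, 3) the pool is (3, 2, 3)
  run T_f (needs (2, 0, 0), free (3, 2, 3)); after release of (1, 0, 0) the pool is (4, 2, 3)
  run T_b (needs (3, 2, 0), free (4, 2, 3)); after release of (0, 3, 0) the pool is (4, 5, 3)
  run T_c (needs (4, 5, 2), free (4, 5, 3)); after release of (2, 3, 1) the pool is (6, 8, 4)


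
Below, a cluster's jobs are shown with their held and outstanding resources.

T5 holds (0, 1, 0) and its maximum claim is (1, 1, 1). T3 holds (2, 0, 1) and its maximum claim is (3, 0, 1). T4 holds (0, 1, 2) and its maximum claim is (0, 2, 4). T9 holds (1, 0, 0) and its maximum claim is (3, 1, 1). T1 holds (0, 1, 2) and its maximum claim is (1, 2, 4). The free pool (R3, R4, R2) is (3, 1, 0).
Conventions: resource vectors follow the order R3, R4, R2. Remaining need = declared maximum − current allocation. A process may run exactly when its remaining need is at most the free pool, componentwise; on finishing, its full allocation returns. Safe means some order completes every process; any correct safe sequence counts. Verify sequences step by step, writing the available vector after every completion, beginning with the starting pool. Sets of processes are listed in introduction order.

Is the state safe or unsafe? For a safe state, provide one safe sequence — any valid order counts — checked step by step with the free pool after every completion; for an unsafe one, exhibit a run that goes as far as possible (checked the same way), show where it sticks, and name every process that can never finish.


The state is UNSAFE.
Key observation: after T3, T5, T9 complete, (6, 2, 1) is the best the pool ever gets, yet each leftover process wants more R2.
A maximal execution: T3, T5, T9 — then nothing else fits. Step-by-step check:
  pool = (3, 1, 0)
  T3 needs (1, 0, 0) <= (3, 1, 0) -> finishes; pool += (2, 0, 1) = (5, 1, 1)
  T5 needs (1, 0, 1) <= (5, 1, 1) -> finishes; pool += (0, 1, 0) = (5, 2, 1)
  T9 needs (2, 1, 1) <= (5, 2, 1) -> finishes; pool += (1, 0, 0) = (6, 2, 1)
  blocked: T4 wants (0, 1, 2), pool (6, 2, 1) — not enough R2
  blocked: T1 wants (1, 1, 2), pool (6, 2, 1) — not enough R2
Processes that can never finish: T4 and T1.


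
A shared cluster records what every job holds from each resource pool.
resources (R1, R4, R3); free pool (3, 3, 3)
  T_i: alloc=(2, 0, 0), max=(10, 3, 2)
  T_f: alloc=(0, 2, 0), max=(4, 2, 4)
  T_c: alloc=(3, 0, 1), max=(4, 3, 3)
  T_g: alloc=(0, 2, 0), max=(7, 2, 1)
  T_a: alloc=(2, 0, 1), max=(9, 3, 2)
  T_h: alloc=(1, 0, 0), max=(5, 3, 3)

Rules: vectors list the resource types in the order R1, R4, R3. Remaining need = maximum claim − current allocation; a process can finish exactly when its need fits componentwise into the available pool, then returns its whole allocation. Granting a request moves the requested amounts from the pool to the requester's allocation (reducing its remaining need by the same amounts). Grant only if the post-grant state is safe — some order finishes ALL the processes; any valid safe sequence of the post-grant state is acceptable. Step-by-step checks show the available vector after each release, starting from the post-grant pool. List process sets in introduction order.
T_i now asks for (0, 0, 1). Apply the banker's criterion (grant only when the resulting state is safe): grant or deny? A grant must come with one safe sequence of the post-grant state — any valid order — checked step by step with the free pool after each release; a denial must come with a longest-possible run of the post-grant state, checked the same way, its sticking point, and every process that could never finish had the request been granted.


GRANT: granting preserves safety; a valid post-grant sequence is T_c, T_h, T_a, T_g, T_f, T_i.
Key observation: post-grant, (3, 3, 2) remains, and an order beginning with T_c completes everyone.
Check on the post-grant state, step by step:
  pool = (3, 3, 2)
  run T_c (needs (1, 3, 2), free (3, 3, 2)); after release of (3, 0, 1) the pool is (6, 3, 3)
  run T_h (needs (4, 3, 3), free (6, 3, 3)); after release of (1, 0, 0) the pool is (7, 3, 3)
  run T_a (needs (7, 3, 1), free (7, 3, 3)); after release of (2, 0, 1) the pool is (9, 3, 4)
  run T_g (needs (7, 0, 1), free (9, 3, 4)); after release of (0, 2, 0) the pool is (9, 5, 4)
  run T_f (needs (4, 0, 4), free (9, 5, 4)); after release of (0, 2, 0) the pool is (9, 7, 4)
  run T_i (needs (8, 3, 1), free (9, 7, 4)); after release of (2, 0, 1) the pool is (11, 7, 5)


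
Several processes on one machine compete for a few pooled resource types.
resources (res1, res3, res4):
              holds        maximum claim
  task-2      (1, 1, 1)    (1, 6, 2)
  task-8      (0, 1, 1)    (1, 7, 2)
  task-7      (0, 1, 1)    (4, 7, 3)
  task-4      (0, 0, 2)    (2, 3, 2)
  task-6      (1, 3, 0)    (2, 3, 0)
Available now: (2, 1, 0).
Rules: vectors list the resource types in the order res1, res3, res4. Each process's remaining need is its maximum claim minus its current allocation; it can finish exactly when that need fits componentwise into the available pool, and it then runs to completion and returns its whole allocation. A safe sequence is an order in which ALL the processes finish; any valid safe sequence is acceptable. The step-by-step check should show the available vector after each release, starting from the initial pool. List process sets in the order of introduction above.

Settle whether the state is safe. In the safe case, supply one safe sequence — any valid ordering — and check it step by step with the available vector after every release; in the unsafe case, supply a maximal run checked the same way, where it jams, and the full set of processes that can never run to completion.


The state is UNSAFE.
Key observation: the wall is res3: completing task-6, task-4 brings the pool only to (3, 4, 2), and all the rest need more.
Going as far as possible: task-6, task-4; after that, nothing fits. Walking it through:
  pool = (2, 1, 0)
  task-6: need (1, 0, 0) fits (2, 1, 0); releases (1, 3, 0), pool now (3, 4, 0)
  task-4: need (2, 3, 0) fits (3, 4, 0); releases (0, 0, 2), pool now (3, 4, 2)
  task-2 still needs (0, 5, 1) but only (3, 4, 2) is free — short on res3
  task-8 still needs (1, 6, 1) but only (3, 4, 2) is free — short on res3
  task-7 still needs (4, 6, 2) but only (3, 4, 2) is free — short on res1 and res3
Processes that can never finish: task-2, task-8 and task-7.
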